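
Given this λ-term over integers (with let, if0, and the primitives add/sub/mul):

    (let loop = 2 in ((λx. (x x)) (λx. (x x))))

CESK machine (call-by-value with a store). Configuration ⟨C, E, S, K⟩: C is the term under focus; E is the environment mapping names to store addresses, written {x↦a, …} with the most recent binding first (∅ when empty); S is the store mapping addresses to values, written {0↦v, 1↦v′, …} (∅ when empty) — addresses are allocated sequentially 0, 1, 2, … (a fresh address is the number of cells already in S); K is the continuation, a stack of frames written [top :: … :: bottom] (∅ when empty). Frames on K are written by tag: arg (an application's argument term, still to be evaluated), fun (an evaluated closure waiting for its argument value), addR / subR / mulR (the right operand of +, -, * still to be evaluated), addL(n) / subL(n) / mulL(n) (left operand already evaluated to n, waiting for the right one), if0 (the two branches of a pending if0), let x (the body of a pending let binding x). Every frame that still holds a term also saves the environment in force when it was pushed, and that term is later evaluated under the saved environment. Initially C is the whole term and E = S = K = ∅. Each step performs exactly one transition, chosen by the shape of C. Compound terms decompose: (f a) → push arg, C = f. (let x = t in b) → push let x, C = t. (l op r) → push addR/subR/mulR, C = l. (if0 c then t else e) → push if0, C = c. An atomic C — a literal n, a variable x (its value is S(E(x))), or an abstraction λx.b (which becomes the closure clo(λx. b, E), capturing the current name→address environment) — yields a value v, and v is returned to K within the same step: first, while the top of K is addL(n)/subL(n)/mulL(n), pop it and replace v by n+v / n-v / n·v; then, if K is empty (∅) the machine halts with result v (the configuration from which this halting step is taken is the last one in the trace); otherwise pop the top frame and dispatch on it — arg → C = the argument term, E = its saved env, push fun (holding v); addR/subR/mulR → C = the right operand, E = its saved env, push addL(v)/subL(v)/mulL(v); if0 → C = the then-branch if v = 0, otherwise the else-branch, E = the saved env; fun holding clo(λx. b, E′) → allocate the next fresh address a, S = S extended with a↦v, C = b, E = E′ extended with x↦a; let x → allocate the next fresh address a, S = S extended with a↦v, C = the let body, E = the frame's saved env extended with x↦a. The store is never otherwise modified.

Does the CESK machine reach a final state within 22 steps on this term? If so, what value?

t=0: <C=(let loop = 2 in ((λx. (x x)) (λx. (x x)))), E=∅, S=∅, K=∅>
t=1: <C=2, E=∅, S=∅, K=[let loop]>
t=2: <C=((λx. (x x)) (λx. (x x))), E={loop↦0}, S={0↦2}, K=∅>
t=3: <C=(λx. (x x)), E={loop↦0}, S={0↦2}, K=[arg]>
t=4: <C=(λx. (x x)), E={loop↦0}, S={0↦2}, K=[fun]>
t=5: <C=(x x), E={x↦1, loop↦0}, S={0↦2, 1↦clo(λx. (x x), {loop↦0})}, K=∅>
t=6: <C=x, E={x↦1, loop↦0}, S={0↦2, 1↦clo(λx. (x x), {loop↦0})}, K=[arg]>
t=7: <C=x, E={x↦1, loop↦0}, S={0↦2, 1↦clo(λx. (x x), {loop↦0})}, K=[fun]>
t=8: <C=(x x), E={x↦2, loop↦0}, S={0↦2, 1↦clo(λx. (x x), {loop↦0}), 2↦clo(λx. (x x), {loop↦0})}, K=∅>
t=9: <C=x, E={x↦2, loop↦0}, S={0↦2, 1↦clo(λx. (x x), {loop↦0}), 2↦clo(λx. (x x), {loop↦0})}, K=[arg]>
t=10: <C=x, E={x↦2, loop↦0}, S={0↦2, 1↦clo(λx. (x x), {loop↦0}), 2↦clo(λx. (x x), {loop↦0})}, K=[fun]>
t=11: <C=(x x), E={x↦3, loop↦0}, S={0↦2, 1↦clo(λx. (x x), {loop↦0}), 2↦clo(λx. (x x), {loop↦0}), 3↦clo(λx. (x x), {loop↦0})}, K=∅>
t=12: <C=x, E={x↦3, loop↦0}, S={0↦2, 1↦clo(λx. (x x), {loop↦0}), 2↦clo(λx. (x x), {loop↦0}), 3↦clo(λx. (x x), {loop↦0})}, K=[arg]>
t=13: <C=x, E={x↦3, loop↦0}, S={0↦2, 1↦clo(λx. (x x), {loop↦0}), 2↦clo(λx. (x x), {loop↦0}), 3↦clo(λx. (x x), {loop↦0})}, K=[fun]>
t=14: <C=(x x), E={x↦4, loop↦0}, S={0↦2, 1↦clo(λx. (x x), {loop↦0}), 2↦clo(λx. (x x), {loop↦0}), 3↦clo(λx. (x x), {loop↦0}), 4↦clo(λx. (x x), {loop↦0})}, K=∅>
t=15: <C=x, E={x↦4, loop↦0}, S={0↦2, 1↦clo(λx. (x x), {loop↦0}), 2↦clo(λx. (x x), {loop↦0}), 3↦clo(λx. (x x), {loop↦0}), 4↦clo(λx. (x x), {loop↦0})}, K=[arg]>
t=16: <C=x, E={x↦4, loop↦0}, S={0↦2, 1↦clo(λx. (x x), {loop↦0}), 2↦clo(λx. (x x), {loop↦0}), 3↦clo(λx. (x x), {loop↦0}), 4↦clo(λx. (x x), {loop↦0})}, K=[fun]>
t=17: <C=(x x), E={x↦5, loop↦0}, S={0↦2, 1↦clo(λx. (x x), {loop↦0}), 2↦clo(λx. (x x), {loop↦0}), 3↦clo(λx. (x x), {loop↦0}), 4↦clo(λx. (x x), {loop↦0}), 5↦clo(λx. (x x), {loop↦0})}, K=∅>
t=18: <C=x, E={x↦5, loop↦0}, S={0↦2, 1↦clo(λx. (x x), {loop↦0}), 2↦clo(λx. (x x), {loop↦0}), 3↦clo(λx. (x x), {loop↦0}), 4↦clo(λx. (x x), {loop↦0}), 5↦clo(λx. (x x), {loop↦0})}, K=[arg]>
t=19: <C=x, E={x↦5, loop↦0}, S={0↦2, 1↦clo(λx. (x x), {loop↦0}), 2↦clo(λx. (x x), {loop↦0}), 3↦clo(λx. (x x), {loop↦0}), 4↦clo(λx. (x x), {loop↦0}), 5↦clo(λx. (x x), {loop↦0})}, K=[fun]>
t=20: <C=(x x), E={x↦6, loop↦0}, S={0↦2, 1↦clo(λx. (x x), {loop↦0}), 2↦clo(λx. (x x), {loop↦0}), 3↦clo(λx. (x x), {loop↦0}), 4↦clo(λx. (x x), {loop↦0}), 5↦clo(λx. (x x), {loop↦0}), 6↦clo(λx. (x x), {loop↦0})}, K=∅>
t=21: <C=x, E={x↦6, loop↦0}, S={0↦2, 1↦clo(λx. (x x), {loop↦0}), 2↦clo(λx. (x x), {loop↦0}), 3↦clo(λx. (x x), {loop↦0}), 4↦clo(λx. (x x), {loop↦0}), 5↦clo(λx. (x x), {loop↦0}), 6↦clo(λx. (x x), {loop↦0})}, K=[arg]>
t=22: <C=x, E={x↦6, loop↦0}, S={0↦2, 1↦clo(λx. (x x), {loop↦0}), 2↦clo(λx. (x x), {loop↦0}), 3↦clo(λx. (x x), {loop↦0}), 4↦clo(λx. (x x), {loop↦0}), 5↦clo(λx. (x x), {loop↦0}), 6↦clo(λx. (x x), {loop↦0})}, K=[fun]>
→ 22 transitions taken and the configuration is still not final: no result within 22 steps

Answer: DIVERGES (no final state within 22 steps)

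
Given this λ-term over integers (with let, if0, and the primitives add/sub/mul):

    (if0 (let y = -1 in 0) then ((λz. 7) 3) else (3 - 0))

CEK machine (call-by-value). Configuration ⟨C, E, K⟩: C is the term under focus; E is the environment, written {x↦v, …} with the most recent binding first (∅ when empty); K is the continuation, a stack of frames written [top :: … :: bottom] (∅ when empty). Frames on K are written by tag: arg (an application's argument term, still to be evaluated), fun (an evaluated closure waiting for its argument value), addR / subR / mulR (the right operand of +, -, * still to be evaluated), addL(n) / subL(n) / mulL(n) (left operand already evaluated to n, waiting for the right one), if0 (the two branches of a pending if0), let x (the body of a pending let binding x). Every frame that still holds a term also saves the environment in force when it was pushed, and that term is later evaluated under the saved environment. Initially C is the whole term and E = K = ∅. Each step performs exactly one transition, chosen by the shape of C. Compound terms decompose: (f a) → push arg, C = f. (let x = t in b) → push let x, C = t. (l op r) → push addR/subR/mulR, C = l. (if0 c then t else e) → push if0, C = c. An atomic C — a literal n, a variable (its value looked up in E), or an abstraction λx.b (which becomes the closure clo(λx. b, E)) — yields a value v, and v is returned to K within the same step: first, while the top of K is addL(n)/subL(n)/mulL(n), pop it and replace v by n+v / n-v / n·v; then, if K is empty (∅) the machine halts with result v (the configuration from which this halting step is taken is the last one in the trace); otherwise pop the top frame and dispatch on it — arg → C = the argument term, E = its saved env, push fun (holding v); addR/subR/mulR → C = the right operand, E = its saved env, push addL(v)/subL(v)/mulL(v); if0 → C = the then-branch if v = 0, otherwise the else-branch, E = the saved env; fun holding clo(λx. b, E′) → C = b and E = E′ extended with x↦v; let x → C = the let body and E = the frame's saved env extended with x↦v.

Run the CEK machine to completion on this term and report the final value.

0. <C=(if0 (let y = -1 in 0) then ((λz. 7) 3) else (3 - 0)), E=∅, K=∅>
1. <C=(let y = -1 in 0), E=∅, K=[if0]>
2. <C=-1, E=∅, K=[let y :: if0]>
3. <C=0, E={y↦-1}, K=[if0]>
4. <C=((λz. 7) 3), E=∅, K=∅>
5. <C=(λz. 7), E=∅, K=[arg]>
6. <C=3, E=∅, K=[fun]>
7. <C=7, E={z↦3}, K=∅>
→ final value 7

Answer: 7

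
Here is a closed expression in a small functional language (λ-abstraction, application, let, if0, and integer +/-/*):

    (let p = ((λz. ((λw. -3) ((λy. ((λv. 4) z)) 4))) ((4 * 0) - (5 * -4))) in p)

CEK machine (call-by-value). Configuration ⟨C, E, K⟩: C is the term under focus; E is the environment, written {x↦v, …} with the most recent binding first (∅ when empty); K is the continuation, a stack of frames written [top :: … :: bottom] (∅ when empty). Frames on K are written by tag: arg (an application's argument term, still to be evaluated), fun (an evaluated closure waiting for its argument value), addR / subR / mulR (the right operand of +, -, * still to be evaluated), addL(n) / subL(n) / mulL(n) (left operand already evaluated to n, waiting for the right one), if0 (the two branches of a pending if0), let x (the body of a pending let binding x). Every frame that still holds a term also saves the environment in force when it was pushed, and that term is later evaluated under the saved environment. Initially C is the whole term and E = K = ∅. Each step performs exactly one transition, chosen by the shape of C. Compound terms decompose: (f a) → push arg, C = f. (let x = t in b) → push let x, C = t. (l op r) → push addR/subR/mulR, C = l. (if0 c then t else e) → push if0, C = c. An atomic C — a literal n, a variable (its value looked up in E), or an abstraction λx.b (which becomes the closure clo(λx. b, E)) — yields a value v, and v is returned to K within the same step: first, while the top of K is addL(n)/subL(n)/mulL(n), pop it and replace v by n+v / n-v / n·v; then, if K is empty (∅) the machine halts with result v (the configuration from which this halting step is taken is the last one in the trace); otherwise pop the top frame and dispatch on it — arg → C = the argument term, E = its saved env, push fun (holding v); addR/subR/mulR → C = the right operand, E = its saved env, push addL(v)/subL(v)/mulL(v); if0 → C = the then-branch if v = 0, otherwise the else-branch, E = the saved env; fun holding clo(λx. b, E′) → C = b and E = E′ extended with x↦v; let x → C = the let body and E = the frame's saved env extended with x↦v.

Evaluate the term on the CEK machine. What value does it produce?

t=0: ⟨C=(let p = ((λz. ((λw. -3) ((λy. ((λv. 4) z)) 4))) ((4 * 0) - (5 * -4))) in p); E=∅; K=∅⟩
t=1: ⟨C=((λz. ((λw. -3) ((λy. ((λv. 4) z)) 4))) ((4 * 0) - (5 * -4))); E=∅; K=[let p]⟩
t=2: ⟨C=(λz. ((λw. -3) ((λy. ((λv. 4) z)) 4))); E=∅; K=[arg :: let p]⟩
t=3: ⟨C=((4 * 0) - (5 * -4)); E=∅; K=[fun :: let p]⟩
t=4: ⟨C=(4 * 0); E=∅; K=[subR :: fun :: let p]⟩
t=5: ⟨C=4; E=∅; K=[mulR :: subR :: fun :: let p]⟩
t=6: ⟨C=0; E=∅; K=[mulL(4) :: subR :: fun :: let p]⟩
t=7: ⟨C=(5 * -4); E=∅; K=[subL(0) :: fun :: let p]⟩
t=8: ⟨C=5; E=∅; K=[mulR :: subL(0) :: fun :: let p]⟩
t=9: ⟨C=-4; E=∅; K=[mulL(5) :: subL(0) :: fun :: let p]⟩
t=10: ⟨C=((λw. -3) ((λy. ((λv. 4) z)) 4)); E={z↦20}; K=[let p]⟩
t=11: ⟨C=(λw. -3); E={z↦20}; K=[arg :: let p]⟩
t=12: ⟨C=((λy. ((λv. 4) z)) 4); E={z↦20}; K=[fun :: let p]⟩
t=13: ⟨C=(λy. ((λv. 4) z)); E={z↦20}; K=[arg :: fun :: let p]⟩
t=14: ⟨C=4; E={z↦20}; K=[fun :: fun :: let p]⟩
t=15: ⟨C=((λv. 4) z); E={y↦4, z↦20}; K=[fun :: let p]⟩
t=16: ⟨C=(λv. 4); E={y↦4, z↦20}; K=[arg :: fun :: let p]⟩
t=17: ⟨C=z; E={y↦4, z↦20}; K=[fun :: fun :: let p]⟩
t=18: ⟨C=4; E={v↦20, y↦4, z↦20}; K=[fun :: let p]⟩
t=19: ⟨C=-3; E={w↦4, z↦20}; K=[let p]⟩
t=20: ⟨C=p; E={p↦-3}; K=∅⟩
→ final value -3

Answer: -3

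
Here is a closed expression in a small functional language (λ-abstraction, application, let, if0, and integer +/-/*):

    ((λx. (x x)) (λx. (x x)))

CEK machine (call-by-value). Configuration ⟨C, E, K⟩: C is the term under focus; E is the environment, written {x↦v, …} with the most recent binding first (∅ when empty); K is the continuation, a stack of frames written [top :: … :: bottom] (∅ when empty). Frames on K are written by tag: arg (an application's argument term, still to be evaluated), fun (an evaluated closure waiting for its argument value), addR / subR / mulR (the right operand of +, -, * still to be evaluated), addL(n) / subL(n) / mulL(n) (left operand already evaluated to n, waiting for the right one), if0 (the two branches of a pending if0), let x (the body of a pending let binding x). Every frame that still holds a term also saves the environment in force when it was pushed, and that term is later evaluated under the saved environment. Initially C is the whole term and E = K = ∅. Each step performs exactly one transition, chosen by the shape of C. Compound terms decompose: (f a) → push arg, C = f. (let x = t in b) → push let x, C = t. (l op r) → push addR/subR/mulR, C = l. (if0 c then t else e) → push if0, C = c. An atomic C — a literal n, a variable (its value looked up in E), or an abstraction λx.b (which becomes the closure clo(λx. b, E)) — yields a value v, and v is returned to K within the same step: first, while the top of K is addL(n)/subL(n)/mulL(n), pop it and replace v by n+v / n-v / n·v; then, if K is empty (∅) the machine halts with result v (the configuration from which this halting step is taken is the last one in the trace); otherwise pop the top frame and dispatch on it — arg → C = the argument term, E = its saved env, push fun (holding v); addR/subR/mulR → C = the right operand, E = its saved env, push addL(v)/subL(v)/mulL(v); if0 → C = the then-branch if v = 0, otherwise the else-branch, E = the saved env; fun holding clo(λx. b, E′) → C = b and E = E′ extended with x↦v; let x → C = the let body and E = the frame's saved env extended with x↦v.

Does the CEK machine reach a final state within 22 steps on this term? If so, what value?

[0] <C=((λx. (x x)) (λx. (x x))), E=∅, K=∅>
[1] <C=(λx. (x x)), E=∅, K=[arg]>
[2] <C=(λx. (x x)), E=∅, K=[fun]>
[3] <C=(x x), E={x↦clo(λx. (x x), ∅)}, K=∅>
[4] <C=x, E={x↦clo(λx. (x x), ∅)}, K=[arg]>
[5] <C=x, E={x↦clo(λx. (x x), ∅)}, K=[fun]>
… configuration repeats with period 3 (steps 3–5 recur indefinitely) …

Answer: DIVERGES (no final state within 22 steps)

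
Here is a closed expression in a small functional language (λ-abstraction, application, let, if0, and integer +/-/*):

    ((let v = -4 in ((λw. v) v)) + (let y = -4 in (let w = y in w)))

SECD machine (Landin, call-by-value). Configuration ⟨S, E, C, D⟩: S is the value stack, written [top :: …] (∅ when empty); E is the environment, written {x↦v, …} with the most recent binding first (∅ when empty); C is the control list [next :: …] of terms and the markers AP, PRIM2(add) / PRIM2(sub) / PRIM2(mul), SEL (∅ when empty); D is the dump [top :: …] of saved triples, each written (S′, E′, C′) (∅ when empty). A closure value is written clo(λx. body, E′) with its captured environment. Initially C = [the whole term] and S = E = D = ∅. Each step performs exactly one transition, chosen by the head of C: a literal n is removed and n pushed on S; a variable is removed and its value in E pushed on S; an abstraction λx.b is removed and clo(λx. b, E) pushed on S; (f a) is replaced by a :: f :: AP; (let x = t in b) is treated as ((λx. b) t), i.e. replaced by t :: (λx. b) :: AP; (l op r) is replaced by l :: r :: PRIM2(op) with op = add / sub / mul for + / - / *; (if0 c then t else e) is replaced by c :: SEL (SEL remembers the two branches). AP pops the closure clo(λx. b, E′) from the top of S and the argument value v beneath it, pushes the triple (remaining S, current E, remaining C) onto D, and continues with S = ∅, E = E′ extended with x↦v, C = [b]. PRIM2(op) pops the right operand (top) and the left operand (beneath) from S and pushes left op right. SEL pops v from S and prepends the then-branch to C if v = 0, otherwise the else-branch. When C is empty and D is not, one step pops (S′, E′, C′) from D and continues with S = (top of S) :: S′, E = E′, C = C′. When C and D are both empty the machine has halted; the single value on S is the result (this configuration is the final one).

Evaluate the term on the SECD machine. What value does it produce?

[0] <S=∅, E=∅, C=[((let v = -4 in ((λw. v) v)) + (let y = -4 in (let w = y in w)))], D=∅>
[1] <S=∅, E=∅, C=[(let v = -4 in ((λw. v) v)) :: (let y = -4 in (let w = y in w)) :: PRIM2(add)], D=∅>
[2] <S=∅, E=∅, C=[-4 :: (λv. ((λw. v) v)) :: AP :: (let y = -4 in (let w = y in w)) :: PRIM2(add)], D=∅>
[3] <S=[-4], E=∅, C=[(λv. ((λw. v) v)) :: AP :: (let y = -4 in (let w = y in w)) :: PRIM2(add)], D=∅>
[4] <S=[clo(λv. ((λw. v) v), ∅) :: -4], E=∅, C=[AP :: (let y = -4 in (let w = y in w)) :: PRIM2(add)], D=∅>
[5] <S=∅, E={v↦-4}, C=[((λw. v) v)], D=[(∅, ∅, [(let y = -4 in (let w = y in w)) :: PRIM2(add)])]>
[6] <S=∅, E={v↦-4}, C=[v :: (λw. v) :: AP], D=[(∅, ∅, [(let y = -4 in (let w = y in w)) :: PRIM2(add)])]>
[7] <S=[-4], E={v↦-4}, C=[(λw. v) :: AP], D=[(∅, ∅, [(let y = -4 in (let w = y in w)) :: PRIM2(add)])]>
[8] <S=[clo(λw. v, {v↦-4}) :: -4], E={v↦-4}, C=[AP], D=[(∅, ∅, [(let y = -4 in (let w = y in w)) :: PRIM2(add)])]>
[9] <S=∅, E={w↦-4, v↦-4}, C=[v], D=[(∅, {v↦-4}, ∅) :: (∅, ∅, [(let y = -4 in (let w = y in w)) :: PRIM2(add)])]>
[10] <S=[-4], E={w↦-4, v↦-4}, C=∅, D=[(∅, {v↦-4}, ∅) :: (∅, ∅, [(let y = -4 in (let w = y in w)) :: PRIM2(add)])]>
[11] <S=[-4], E={v↦-4}, C=∅, D=[(∅, ∅, [(let y = -4 in (let w = y in w)) :: PRIM2(add)])]>
[12] <S=[-4], E=∅, C=[(let y = -4 in (let w = y in w)) :: PRIM2(add)], D=∅>
[13] <S=[-4], E=∅, C=[-4 :: (λy. (let w = y in w)) :: AP :: PRIM2(add)], D=∅>
[14] <S=[-4 :: -4], E=∅, C=[(λy. (let w = y in w)) :: AP :: PRIM2(add)], D=∅>
[15] <S=[clo(λy. (let w = y in w), ∅) :: -4 :: -4], E=∅, C=[AP :: PRIM2(add)], D=∅>
[16] <S=∅, E={y↦-4}, C=[(let w = y in w)], D=[([-4], ∅, [PRIM2(add)])]>
[17] <S=∅, E={y↦-4}, C=[y :: (λw. w) :: AP], D=[([-4], ∅, [PRIM2(add)])]>
[18] <S=[-4], E={y↦-4}, C=[(λw. w) :: AP], D=[([-4], ∅, [PRIM2(add)])]>
[19] <S=[clo(λw. w, {y↦-4}) :: -4], E={y↦-4}, C=[AP], D=[([-4], ∅, [PRIM2(add)])]>
[20] <S=∅, E={w↦-4, y↦-4}, C=[w], D=[(∅, {y↦-4}, ∅) :: ([-4], ∅, [PRIM2(add)])]>
[21] <S=[-4], E={w↦-4, y↦-4}, C=∅, D=[(∅, {y↦-4}, ∅) :: ([-4], ∅, [PRIM2(add)])]>
[22] <S=[-4], E={y↦-4}, C=∅, D=[([-4], ∅, [PRIM2(add)])]>
[23] <S=[-4 :: -4], E=∅, C=[PRIM2(add)], D=∅>
[24] <S=[-8], E=∅, C=∅, D=∅>
→ final value -8

Answer: -8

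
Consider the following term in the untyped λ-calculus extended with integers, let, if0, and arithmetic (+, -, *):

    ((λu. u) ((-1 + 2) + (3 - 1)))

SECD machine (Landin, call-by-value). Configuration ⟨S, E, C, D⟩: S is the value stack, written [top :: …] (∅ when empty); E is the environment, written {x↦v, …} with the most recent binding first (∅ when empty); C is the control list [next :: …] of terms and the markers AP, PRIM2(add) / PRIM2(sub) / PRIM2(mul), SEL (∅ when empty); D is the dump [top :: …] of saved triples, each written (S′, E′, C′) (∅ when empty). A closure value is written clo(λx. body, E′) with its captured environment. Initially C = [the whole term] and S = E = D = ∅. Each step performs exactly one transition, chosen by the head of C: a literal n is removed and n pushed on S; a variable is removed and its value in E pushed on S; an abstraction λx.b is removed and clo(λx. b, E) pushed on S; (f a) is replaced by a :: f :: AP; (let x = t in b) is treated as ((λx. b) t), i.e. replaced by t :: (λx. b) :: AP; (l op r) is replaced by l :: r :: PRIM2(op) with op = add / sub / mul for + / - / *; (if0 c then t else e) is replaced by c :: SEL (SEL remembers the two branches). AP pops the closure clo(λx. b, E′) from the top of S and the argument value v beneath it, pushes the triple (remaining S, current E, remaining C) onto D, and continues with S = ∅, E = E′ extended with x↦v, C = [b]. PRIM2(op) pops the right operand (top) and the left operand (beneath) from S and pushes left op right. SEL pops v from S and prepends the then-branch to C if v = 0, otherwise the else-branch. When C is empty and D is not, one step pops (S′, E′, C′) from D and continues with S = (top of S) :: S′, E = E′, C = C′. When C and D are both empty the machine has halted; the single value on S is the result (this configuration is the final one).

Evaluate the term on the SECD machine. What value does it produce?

Answer: 3

Machine steps:
0. ⟨S=∅; E=∅; C=[((λu. u) ((-1 + 2) + (3 - 1)))]; D=∅⟩
1. ⟨S=∅; E=∅; C=[((-1 + 2) + (3 - 1)) :: (λu. u) :: AP]; D=∅⟩
2. ⟨S=∅; E=∅; C=[(-1 + 2) :: (3 - 1) :: PRIM2(add) :: (λu. u) :: AP]; D=∅⟩
3. ⟨S=∅; E=∅; C=[-1 :: 2 :: PRIM2(add) :: (3 - 1) :: PRIM2(add) :: (λu. u) :: AP]; D=∅⟩
4. ⟨S=[-1]; E=∅; C=[2 :: PRIM2(add) :: (3 - 1) :: PRIM2(add) :: (λu. u) :: AP]; D=∅⟩
5. ⟨S=[2 :: -1]; E=∅; C=[PRIM2(add) :: (3 - 1) :: PRIM2(add) :: (λu. u) :: AP]; D=∅⟩
6. ⟨S=[1]; E=∅; C=[(3 - 1) :: PRIM2(add) :: (λu. u) :: AP]; D=∅⟩
7. ⟨S=[1]; E=∅; C=[3 :: 1 :: PRIM2(sub) :: PRIM2(add) :: (λu. u) :: AP]; D=∅⟩
8. ⟨S=[3 :: 1]; E=∅; C=[1 :: PRIM2(sub) :: PRIM2(add) :: (λu. u) :: AP]; D=∅⟩
9. ⟨S=[1 :: 3 :: 1]; E=∅; C=[PRIM2(sub) :: PRIM2(add) :: (λu. u) :: AP]; D=∅⟩
10. ⟨S=[2 :: 1]; E=∅; C=[PRIM2(add) :: (λu. u) :: AP]; D=∅⟩
11. ⟨S=[3]; E=∅; C=[(λu. u) :: AP]; D=∅⟩
12. ⟨S=[clo(λu. u, ∅) :: 3]; E=∅; C=[AP]; D=∅⟩
13. ⟨S=∅; E={u↦3}; C=[u]; D=[(∅, ∅, ∅)]⟩
14. ⟨S=[3]; E={u↦3}; C=∅; D=[(∅, ∅, ∅)]⟩
15. ⟨S=[3]; E=∅; C=∅; D=∅⟩
→ final value 3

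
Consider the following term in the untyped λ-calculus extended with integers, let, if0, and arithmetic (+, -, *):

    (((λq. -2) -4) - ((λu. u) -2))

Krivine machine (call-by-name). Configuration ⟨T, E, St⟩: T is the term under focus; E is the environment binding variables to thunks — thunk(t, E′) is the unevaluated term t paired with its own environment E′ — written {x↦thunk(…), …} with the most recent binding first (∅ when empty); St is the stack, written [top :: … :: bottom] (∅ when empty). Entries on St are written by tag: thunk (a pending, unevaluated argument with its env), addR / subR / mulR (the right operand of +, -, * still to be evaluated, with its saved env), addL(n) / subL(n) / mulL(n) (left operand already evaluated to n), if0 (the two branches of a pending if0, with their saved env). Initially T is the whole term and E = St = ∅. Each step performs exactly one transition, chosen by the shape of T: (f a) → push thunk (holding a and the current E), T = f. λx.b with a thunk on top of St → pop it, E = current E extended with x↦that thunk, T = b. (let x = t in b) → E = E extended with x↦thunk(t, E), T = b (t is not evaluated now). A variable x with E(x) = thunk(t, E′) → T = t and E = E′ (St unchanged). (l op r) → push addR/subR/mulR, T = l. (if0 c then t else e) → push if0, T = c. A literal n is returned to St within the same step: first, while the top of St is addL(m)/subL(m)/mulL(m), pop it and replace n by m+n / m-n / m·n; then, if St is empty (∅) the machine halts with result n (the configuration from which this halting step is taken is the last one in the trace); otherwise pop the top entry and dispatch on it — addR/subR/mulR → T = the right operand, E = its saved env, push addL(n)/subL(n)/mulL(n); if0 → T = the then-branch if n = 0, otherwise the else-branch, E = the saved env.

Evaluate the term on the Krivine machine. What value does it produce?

step 0: [T=(((λq. -2) -4) - ((λu. u) -2)) | E=∅ | St=∅]
step 1: [T=((λq. -2) -4) | E=∅ | St=[subR]]
step 2: [T=(λq. -2) | E=∅ | St=[thunk :: subR]]
step 3: [T=-2 | E={q↦thunk(-4, ∅)} | St=[subR]]
step 4: [T=((λu. u) -2) | E=∅ | St=[subL(-2)]]
step 5: [T=(λu. u) | E=∅ | St=[thunk :: subL(-2)]]
step 6: [T=u | E={u↦thunk(-2, ∅)} | St=[subL(-2)]]
step 7: [T=-2 | E=∅ | St=[subL(-2)]]
→ final value 0

Answer: 0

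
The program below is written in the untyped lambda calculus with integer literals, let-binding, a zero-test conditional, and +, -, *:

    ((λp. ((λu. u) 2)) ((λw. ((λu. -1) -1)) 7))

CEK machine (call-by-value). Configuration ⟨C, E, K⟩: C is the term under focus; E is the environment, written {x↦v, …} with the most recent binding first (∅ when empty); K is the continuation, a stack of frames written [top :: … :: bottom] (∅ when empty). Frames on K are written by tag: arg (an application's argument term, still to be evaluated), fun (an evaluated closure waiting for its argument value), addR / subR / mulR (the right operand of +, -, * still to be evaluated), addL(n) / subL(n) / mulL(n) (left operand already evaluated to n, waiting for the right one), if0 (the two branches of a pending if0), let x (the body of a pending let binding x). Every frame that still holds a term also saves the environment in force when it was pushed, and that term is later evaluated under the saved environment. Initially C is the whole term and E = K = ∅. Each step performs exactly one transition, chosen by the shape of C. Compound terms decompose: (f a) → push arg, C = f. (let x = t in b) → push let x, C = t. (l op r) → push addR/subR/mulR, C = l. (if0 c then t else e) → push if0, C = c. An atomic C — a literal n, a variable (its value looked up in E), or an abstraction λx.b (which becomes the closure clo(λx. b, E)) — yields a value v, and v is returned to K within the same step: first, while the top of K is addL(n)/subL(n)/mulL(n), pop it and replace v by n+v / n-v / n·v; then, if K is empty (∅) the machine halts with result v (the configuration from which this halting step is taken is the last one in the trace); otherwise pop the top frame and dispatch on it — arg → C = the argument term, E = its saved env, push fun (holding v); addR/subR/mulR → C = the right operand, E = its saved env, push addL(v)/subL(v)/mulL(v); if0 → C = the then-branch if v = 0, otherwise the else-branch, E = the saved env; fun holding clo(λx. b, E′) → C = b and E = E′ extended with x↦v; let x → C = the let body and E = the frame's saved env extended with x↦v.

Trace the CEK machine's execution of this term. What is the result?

[0] ⟨C=((λp. ((λu. u) 2)) ((λw. ((λu. -1) -1)) 7)); E=∅; K=∅⟩
[1] ⟨C=(λp. ((λu. u) 2)); E=∅; K=[arg]⟩
[2] ⟨C=((λw. ((λu. -1) -1)) 7); E=∅; K=[fun]⟩
[3] ⟨C=(λw. ((λu. -1) -1)); E=∅; K=[arg :: fun]⟩
[4] ⟨C=7; E=∅; K=[fun :: fun]⟩
[5] ⟨C=((λu. -1) -1); E={w↦7}; K=[fun]⟩
[6] ⟨C=(λu. -1); E={w↦7}; K=[arg :: fun]⟩
[7] ⟨C=-1; E={w↦7}; K=[fun :: fun]⟩
[8] ⟨C=-1; E={u↦-1, w↦7}; K=[fun]⟩
[9] ⟨C=((λu. u) 2); E={p↦-1}; K=∅⟩
[10] ⟨C=(λu. u); E={p↦-1}; K=[arg]⟩
[11] ⟨C=2; E={p↦-1}; K=[fun]⟩
[12] ⟨C=u; E={u↦2, p↦-1}; K=∅⟩
→ final value 2

Answer: 2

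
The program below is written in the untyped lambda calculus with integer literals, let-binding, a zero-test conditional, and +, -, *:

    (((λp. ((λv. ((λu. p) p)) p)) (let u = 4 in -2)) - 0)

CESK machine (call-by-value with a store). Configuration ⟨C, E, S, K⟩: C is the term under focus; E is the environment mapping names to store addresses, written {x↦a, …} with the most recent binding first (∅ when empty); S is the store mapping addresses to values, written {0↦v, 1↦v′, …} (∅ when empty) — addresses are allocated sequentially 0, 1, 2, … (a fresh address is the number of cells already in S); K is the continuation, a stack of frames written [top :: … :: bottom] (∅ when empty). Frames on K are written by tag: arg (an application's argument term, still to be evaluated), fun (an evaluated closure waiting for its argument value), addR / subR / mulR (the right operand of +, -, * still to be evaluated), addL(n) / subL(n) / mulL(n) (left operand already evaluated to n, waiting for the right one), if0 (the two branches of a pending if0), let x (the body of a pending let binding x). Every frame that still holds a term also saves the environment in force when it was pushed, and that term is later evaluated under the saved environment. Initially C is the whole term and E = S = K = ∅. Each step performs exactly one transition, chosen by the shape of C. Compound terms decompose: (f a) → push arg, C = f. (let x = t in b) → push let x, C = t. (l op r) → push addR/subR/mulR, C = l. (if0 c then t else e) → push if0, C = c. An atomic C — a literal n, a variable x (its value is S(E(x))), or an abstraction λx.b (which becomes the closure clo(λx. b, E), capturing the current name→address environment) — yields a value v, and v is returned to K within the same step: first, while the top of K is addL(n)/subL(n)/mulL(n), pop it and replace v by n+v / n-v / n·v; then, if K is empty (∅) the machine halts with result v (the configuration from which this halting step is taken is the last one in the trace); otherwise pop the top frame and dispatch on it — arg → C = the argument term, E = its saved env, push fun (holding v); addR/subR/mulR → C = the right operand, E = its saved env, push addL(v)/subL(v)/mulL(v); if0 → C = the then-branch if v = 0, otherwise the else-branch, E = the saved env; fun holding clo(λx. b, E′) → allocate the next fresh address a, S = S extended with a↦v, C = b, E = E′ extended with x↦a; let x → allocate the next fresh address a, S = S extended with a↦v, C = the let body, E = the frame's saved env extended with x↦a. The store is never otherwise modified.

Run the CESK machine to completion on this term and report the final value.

Answer: -2

Derivation:
t=0: [C=(((λp. ((λv. ((λu. p) p)) p)) (let u = 4 in -2)) - 0) | E=∅ | S=∅ | K=∅]
t=1: [C=((λp. ((λv. ((λu. p) p)) p)) (let u = 4 in -2)) | E=∅ | S=∅ | K=[subR]]
t=2: [C=(λp. ((λv. ((λu. p) p)) p)) | E=∅ | S=∅ | K=[arg :: subR]]
t=3: [C=(let u = 4 in -2) | E=∅ | S=∅ | K=[fun :: subR]]
t=4: [C=4 | E=∅ | S=∅ | K=[let u :: fun :: subR]]
t=5: [C=-2 | E={u↦0} | S={0↦4} | K=[fun :: subR]]
t=6: [C=((λv. ((λu. p) p)) p) | E={p↦1} | S={0↦4, 1↦-2} | K=[subR]]
t=7: [C=(λv. ((λu. p) p)) | E={p↦1} | S={0↦4, 1↦-2} | K=[arg :: subR]]
t=8: [C=p | E={p↦1} | S={0↦4, 1↦-2} | K=[fun :: subR]]
t=9: [C=((λu. p) p) | E={v↦2, p↦1} | S={0↦4, 1↦-2, 2↦-2} | K=[subR]]
t=10: [C=(λu. p) | E={v↦2, p↦1} | S={0↦4, 1↦-2, 2↦-2} | K=[arg :: subR]]
t=11: [C=p | E={v↦2, p↦1} | S={0↦4, 1↦-2, 2↦-2} | K=[fun :: subR]]
t=12: [C=p | E={u↦3, v↦2, p↦1} | S={0↦4, 1↦-2, 2↦-2, 3↦-2} | K=[subR]]
t=13: [C=0 | E=∅ | S={0↦4, 1↦-2, 2↦-2, 3↦-2} | K=[subL(-2)]]
→ final value -2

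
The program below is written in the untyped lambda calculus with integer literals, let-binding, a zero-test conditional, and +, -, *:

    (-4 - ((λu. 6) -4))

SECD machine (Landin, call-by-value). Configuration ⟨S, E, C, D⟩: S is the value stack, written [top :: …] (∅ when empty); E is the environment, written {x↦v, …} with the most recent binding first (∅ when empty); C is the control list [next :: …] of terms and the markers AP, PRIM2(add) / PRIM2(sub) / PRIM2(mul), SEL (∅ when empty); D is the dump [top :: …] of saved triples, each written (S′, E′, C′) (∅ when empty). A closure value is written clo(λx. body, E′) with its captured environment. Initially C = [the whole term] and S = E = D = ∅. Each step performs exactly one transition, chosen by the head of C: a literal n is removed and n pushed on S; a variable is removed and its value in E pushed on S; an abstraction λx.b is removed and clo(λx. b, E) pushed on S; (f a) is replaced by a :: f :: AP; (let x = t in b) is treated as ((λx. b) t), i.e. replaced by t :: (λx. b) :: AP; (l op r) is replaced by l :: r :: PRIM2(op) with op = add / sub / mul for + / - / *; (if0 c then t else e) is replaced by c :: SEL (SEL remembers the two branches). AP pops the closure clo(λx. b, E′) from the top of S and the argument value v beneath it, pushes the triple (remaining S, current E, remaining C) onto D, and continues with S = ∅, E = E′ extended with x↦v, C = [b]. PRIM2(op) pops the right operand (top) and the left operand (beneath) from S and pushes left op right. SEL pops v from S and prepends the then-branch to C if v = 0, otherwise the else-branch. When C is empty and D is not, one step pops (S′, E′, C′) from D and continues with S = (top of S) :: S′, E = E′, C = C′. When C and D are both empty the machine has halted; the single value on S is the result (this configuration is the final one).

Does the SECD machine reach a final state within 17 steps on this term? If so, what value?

0. <S=∅, E=∅, C=[(-4 - ((λu. 6) -4))], D=∅>
1. <S=∅, E=∅, C=[-4 :: ((λu. 6) -4) :: PRIM2(sub)], D=∅>
2. <S=[-4], E=∅, C=[((λu. 6) -4) :: PRIM2(sub)], D=∅>
3. <S=[-4], E=∅, C=[-4 :: (λu. 6) :: AP :: PRIM2(sub)], D=∅>
4. <S=[-4 :: -4], E=∅, C=[(λu. 6) :: AP :: PRIM2(sub)], D=∅>
5. <S=[clo(λu. 6, ∅) :: -4 :: -4], E=∅, C=[AP :: PRIM2(sub)], D=∅>
6. <S=∅, E={u↦-4}, C=[6], D=[([-4], ∅, [PRIM2(sub)])]>
7. <S=[6], E={u↦-4}, C=∅, D=[([-4], ∅, [PRIM2(sub)])]>
8. <S=[6 :: -4], E=∅, C=[PRIM2(sub)], D=∅>
9. <S=[-10], E=∅, C=∅, D=∅>
→ final value -10

Answer: -10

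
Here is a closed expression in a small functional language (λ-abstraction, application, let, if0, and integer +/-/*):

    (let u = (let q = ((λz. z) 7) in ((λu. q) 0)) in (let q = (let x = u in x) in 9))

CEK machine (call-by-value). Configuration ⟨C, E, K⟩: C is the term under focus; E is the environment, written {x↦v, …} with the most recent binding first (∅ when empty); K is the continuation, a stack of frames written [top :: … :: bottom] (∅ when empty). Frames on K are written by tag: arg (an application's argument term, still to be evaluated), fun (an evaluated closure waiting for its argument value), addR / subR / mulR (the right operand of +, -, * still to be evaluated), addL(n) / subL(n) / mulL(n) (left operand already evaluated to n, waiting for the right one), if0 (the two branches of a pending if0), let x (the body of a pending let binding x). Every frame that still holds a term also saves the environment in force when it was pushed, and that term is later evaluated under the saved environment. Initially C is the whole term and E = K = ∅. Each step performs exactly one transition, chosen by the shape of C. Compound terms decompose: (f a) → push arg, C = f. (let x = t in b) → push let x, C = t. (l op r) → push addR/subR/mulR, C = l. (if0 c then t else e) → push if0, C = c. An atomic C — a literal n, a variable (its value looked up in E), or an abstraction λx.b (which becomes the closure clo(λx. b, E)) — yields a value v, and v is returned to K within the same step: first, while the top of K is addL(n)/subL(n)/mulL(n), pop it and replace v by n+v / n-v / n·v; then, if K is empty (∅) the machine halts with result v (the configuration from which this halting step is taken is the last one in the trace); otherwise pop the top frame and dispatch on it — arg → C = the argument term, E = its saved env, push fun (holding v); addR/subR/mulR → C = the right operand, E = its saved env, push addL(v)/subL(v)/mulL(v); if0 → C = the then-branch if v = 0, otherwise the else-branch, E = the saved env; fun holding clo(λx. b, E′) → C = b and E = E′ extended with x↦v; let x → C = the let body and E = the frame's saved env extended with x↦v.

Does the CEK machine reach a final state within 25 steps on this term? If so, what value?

Answer: 9

Machine steps:
t=0: ⟨C=(let u = (let q = ((λz. z) 7) in ((λu. q) 0)) in (let q = (let x = u in x) in 9)); E=∅; K=∅⟩
t=1: ⟨C=(let q = ((λz. z) 7) in ((λu. q) 0)); E=∅; K=[let u]⟩
t=2: ⟨C=((λz. z) 7); E=∅; K=[let q :: let u]⟩
t=3: ⟨C=(λz. z); E=∅; K=[arg :: let q :: let u]⟩
t=4: ⟨C=7; E=∅; K=[fun :: let q :: let u]⟩
t=5: ⟨C=z; E={z↦7}; K=[let q :: let u]⟩
t=6: ⟨C=((λu. q) 0); E={q↦7}; K=[let u]⟩
t=7: ⟨C=(λu. q); E={q↦7}; K=[arg :: let u]⟩
t=8: ⟨C=0; E={q↦7}; K=[fun :: let u]⟩
t=9: ⟨C=q; E={u↦0, q↦7}; K=[let u]⟩
t=10: ⟨C=(let q = (let x = u in x) in 9); E={u↦7}; K=∅⟩
t=11: ⟨C=(let x = u in x); E={u↦7}; K=[let q]⟩
t=12: ⟨C=u; E={u↦7}; K=[let x :: let q]⟩
t=13: ⟨C=x; E={x↦7, u↦7}; K=[let q]⟩
t=14: ⟨C=9; E={q↦7, u↦7}; K=∅⟩
→ final value 9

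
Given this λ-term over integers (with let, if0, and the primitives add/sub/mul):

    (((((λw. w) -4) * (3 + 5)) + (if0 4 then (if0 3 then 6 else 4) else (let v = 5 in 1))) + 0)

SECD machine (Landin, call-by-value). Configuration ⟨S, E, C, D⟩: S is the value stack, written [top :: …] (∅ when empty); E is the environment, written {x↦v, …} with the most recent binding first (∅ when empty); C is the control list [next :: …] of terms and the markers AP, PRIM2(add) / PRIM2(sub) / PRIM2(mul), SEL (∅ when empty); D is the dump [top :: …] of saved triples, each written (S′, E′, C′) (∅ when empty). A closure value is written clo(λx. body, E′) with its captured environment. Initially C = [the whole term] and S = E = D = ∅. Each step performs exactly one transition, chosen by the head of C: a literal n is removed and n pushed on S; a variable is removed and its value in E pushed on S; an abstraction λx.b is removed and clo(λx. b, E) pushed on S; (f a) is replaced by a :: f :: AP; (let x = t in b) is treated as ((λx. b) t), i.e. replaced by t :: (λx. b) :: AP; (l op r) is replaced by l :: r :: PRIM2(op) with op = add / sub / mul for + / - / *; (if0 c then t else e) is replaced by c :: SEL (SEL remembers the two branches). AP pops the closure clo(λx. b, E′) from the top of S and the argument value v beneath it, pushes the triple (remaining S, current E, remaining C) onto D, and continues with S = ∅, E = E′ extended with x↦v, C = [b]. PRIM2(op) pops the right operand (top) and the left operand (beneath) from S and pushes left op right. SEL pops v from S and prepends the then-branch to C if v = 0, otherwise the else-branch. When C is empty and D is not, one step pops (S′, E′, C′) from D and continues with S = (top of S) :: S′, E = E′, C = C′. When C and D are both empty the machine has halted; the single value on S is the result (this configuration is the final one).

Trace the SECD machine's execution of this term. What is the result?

step 0: <S=∅, E=∅, C=[(((((λw. w) -4) * (3 + 5)) + (if0 4 then (if0 3 then 6 else 4) else (let v = 5 in 1))) + 0)], D=∅>
step 1: <S=∅, E=∅, C=[((((λw. w) -4) * (3 + 5)) + (if0 4 then (if0 3 then 6 else 4) else (let v = 5 in 1))) :: 0 :: PRIM2(add)], D=∅>
step 2: <S=∅, E=∅, C=[(((λw. w) -4) * (3 + 5)) :: (if0 4 then (if0 3 then 6 else 4) else (let v = 5 in 1)) :: PRIM2(add) :: 0 :: PRIM2(add)], D=∅>
step 3: <S=∅, E=∅, C=[((λw. w) -4) :: (3 + 5) :: PRIM2(mul) :: (if0 4 then (if0 3 then 6 else 4) else (let v = 5 in 1)) :: PRIM2(add) :: 0 :: PRIM2(add)], D=∅>
step 4: <S=∅, E=∅, C=[-4 :: (λw. w) :: AP :: (3 + 5) :: PRIM2(mul) :: (if0 4 then (if0 3 then 6 else 4) else (let v = 5 in 1)) :: PRIM2(add) :: 0 :: PRIM2(add)], D=∅>
step 5: <S=[-4], E=∅, C=[(λw. w) :: AP :: (3 + 5) :: PRIM2(mul) :: (if0 4 then (if0 3 then 6 else 4) else (let v = 5 in 1)) :: PRIM2(add) :: 0 :: PRIM2(add)], D=∅>
step 6: <S=[clo(λw. w, ∅) :: -4], E=∅, C=[AP :: (3 + 5) :: PRIM2(mul) :: (if0 4 then (if0 3 then 6 else 4) else (let v = 5 in 1)) :: PRIM2(add) :: 0 :: PRIM2(add)], D=∅>
step 7: <S=∅, E={w↦-4}, C=[w], D=[(∅, ∅, [(3 + 5) :: PRIM2(mul) :: (if0 4 then (if0 3 then 6 else 4) else (let v = 5 in 1)) :: PRIM2(add) :: 0 :: PRIM2(add)])]>
step 8: <S=[-4], E={w↦-4}, C=∅, D=[(∅, ∅, [(3 + 5) :: PRIM2(mul) :: (if0 4 then (if0 3 then 6 else 4) else (let v = 5 in 1)) :: PRIM2(add) :: 0 :: PRIM2(add)])]>
step 9: <S=[-4], E=∅, C=[(3 + 5) :: PRIM2(mul) :: (if0 4 then (if0 3 then 6 else 4) else (let v = 5 in 1)) :: PRIM2(add) :: 0 :: PRIM2(add)], D=∅>
step 10: <S=[-4], E=∅, C=[3 :: 5 :: PRIM2(add) :: PRIM2(mul) :: (if0 4 then (if0 3 then 6 else 4) else (let v = 5 in 1)) :: PRIM2(add) :: 0 :: PRIM2(add)], D=∅>
step 11: <S=[3 :: -4], E=∅, C=[5 :: PRIM2(add) :: PRIM2(mul) :: (if0 4 then (if0 3 then 6 else 4) else (let v = 5 in 1)) :: PRIM2(add) :: 0 :: PRIM2(add)], D=∅>
step 12: <S=[5 :: 3 :: -4], E=∅, C=[PRIM2(add) :: PRIM2(mul) :: (if0 4 then (if0 3 then 6 else 4) else (let v = 5 in 1)) :: PRIM2(add) :: 0 :: PRIM2(add)], D=∅>
step 13: <S=[8 :: -4], E=∅, C=[PRIM2(mul) :: (if0 4 then (if0 3 then 6 else 4) else (let v = 5 in 1)) :: PRIM2(add) :: 0 :: PRIM2(add)], D=∅>
step 14: <S=[-32], E=∅, C=[(if0 4 then (if0 3 then 6 else 4) else (let v = 5 in 1)) :: PRIM2(add) :: 0 :: PRIM2(add)], D=∅>
step 15: <S=[-32], E=∅, C=[4 :: SEL :: PRIM2(add) :: 0 :: PRIM2(add)], D=∅>
step 16: <S=[4 :: -32], E=∅, C=[SEL :: PRIM2(add) :: 0 :: PRIM2(add)], D=∅>
step 17: <S=[-32], E=∅, C=[(let v = 5 in 1) :: PRIM2(add) :: 0 :: PRIM2(add)], D=∅>
step 18: <S=[-32], E=∅, C=[5 :: (λv. 1) :: AP :: PRIM2(add) :: 0 :: PRIM2(add)], D=∅>
step 19: <S=[5 :: -32], E=∅, C=[(λv. 1) :: AP :: PRIM2(add) :: 0 :: PRIM2(add)], D=∅>
step 20: <S=[clo(λv. 1, ∅) :: 5 :: -32], E=∅, C=[AP :: PRIM2(add) :: 0 :: PRIM2(add)], D=∅>
step 21: <S=∅, E={v↦5}, C=[1], D=[([-32], ∅, [PRIM2(add) :: 0 :: PRIM2(add)])]>
step 22: <S=[1], E={v↦5}, C=∅, D=[([-32], ∅, [PRIM2(add) :: 0 :: PRIM2(add)])]>
step 23: <S=[1 :: -32], E=∅, C=[PRIM2(add) :: 0 :: PRIM2(add)], D=∅>
step 24: <S=[-31], E=∅, C=[0 :: PRIM2(add)], D=∅>
step 25: <S=[0 :: -31], E=∅, C=[PRIM2(add)], D=∅>
step 26: <S=[-31], E=∅, C=∅, D=∅>
→ final value -31

Answer: -31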